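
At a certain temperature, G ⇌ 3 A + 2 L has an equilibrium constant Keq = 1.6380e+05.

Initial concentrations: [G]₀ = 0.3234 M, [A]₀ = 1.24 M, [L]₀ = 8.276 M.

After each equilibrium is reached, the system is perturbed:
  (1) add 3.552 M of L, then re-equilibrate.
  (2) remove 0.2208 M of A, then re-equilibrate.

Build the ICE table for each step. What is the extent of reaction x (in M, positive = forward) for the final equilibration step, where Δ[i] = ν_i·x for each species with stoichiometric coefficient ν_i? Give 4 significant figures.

Q₀ = 403.8 vs Keq = 1.6380e+05 ⇒ Q<K, forward
Step 1:
                  G         A         L
  init       0.3234      1.24     8.276
  Δ         -0.3183    0.9548    0.6365
  eq       0.005127     2.195     8.913
  solve Keq expr → x = 0.3183; check Q = 1.6380e+05
Then add 3.552 M of L.
Step 2:
                  G         A         L
  init     0.005127     2.195     12.46
  Δ        0.004695  -0.01408 -0.009389
  eq       0.009822     2.181     12.46
  solve Keq expr → x = -0.004695; check Q = 1.6380e+05
Then remove 0.2208 M of A.
Step 3:
                  G         A         L
  init     0.009822      1.96     12.46
  Δ         -0.0026    0.0078    0.0052
  eq       0.007222     1.968     12.46
  solve Keq expr → x = 0.0026; check Q = 1.6380e+05

x = 0.0026 M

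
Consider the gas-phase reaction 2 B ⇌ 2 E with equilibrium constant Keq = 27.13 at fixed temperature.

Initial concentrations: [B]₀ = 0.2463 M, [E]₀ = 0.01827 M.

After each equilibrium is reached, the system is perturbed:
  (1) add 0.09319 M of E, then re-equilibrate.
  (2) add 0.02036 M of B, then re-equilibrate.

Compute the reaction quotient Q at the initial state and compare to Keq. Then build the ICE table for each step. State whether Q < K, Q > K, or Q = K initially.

Q₀ = 0.005502 vs Keq = 27.13 ⇒ Q<K, forward
Step 1:
                   B          E
  init        0.2463    0.01827
  Δ          -0.2037     0.2037
  eq         0.04261      0.222
  solve Keq expr → x = 0.1018; check Q = 27.13
Then add 0.09319 M of E.
Step 2:
                   B          E
  init       0.04261     0.3151
  Δ          0.01501   -0.01501
  eq         0.05762     0.3001
  solve Keq expr → x = -0.007505; check Q = 27.13
Then add 0.02036 M of B.
Step 3:
                   B          E
  init       0.07798     0.3001
  Δ         -0.01708    0.01708
  eq          0.0609     0.3172
  solve Keq expr → x = 0.00854; check Q = 27.13

Q₀ = 0.005502; Q < K (proceeds forward)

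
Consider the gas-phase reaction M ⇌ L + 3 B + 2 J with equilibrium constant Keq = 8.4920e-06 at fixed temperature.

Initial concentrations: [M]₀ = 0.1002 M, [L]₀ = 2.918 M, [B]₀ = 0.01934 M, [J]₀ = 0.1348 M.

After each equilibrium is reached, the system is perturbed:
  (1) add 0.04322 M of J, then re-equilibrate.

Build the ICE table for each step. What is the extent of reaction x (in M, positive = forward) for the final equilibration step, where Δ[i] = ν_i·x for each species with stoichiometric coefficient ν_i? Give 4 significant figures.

Q₀ = 3.8280e-06 vs Keq = 8.4920e-06 ⇒ Q<K, forward
Step 1:
                   M          L          B          J
  Initial     0.1002      2.918    0.01934     0.1348
  Change   -0.001767   0.001767     0.0053   0.003534
  Equil      0.09843       2.92    0.02464     0.1383
  solve Keq expr → x = 0.001767; check Q = 8.4920e-06
Then add 0.04322 M of J.
Step 2:
                   M          L          B          J
  Initial    0.09843       2.92    0.02464     0.1816
  Change    0.001267  -0.001267    -0.0038  -0.002533
  Equil       0.0997      2.919    0.02084      0.179
  solve Keq expr → x = -0.001267; check Q = 8.4920e-06

x = -0.001267 M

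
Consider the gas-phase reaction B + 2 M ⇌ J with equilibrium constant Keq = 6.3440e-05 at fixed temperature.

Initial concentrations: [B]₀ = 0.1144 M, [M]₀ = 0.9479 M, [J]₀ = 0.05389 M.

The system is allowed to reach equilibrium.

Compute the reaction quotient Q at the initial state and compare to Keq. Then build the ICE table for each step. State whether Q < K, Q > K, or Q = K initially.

Q₀ = 0.5243 vs Keq = 6.3440e-05 ⇒ Q>K, reverse
Step 1:
                    B           M           J
  Initial      0.1144      0.9479     0.05389
  Change      0.05388      0.1078    -0.05388
  Equil        0.1683       1.056  1.1897e-05
  solve Keq expr → x = -0.05388; check Q = 6.3440e-05

Q₀ = 0.5243; Q > K (proceeds reverse)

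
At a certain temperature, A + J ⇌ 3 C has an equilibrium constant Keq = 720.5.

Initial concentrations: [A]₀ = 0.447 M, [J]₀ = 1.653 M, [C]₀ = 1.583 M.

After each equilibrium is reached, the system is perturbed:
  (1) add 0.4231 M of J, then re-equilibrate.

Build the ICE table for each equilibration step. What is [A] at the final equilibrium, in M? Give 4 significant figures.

Q₀ = 5.369 vs Keq = 720.5 ⇒ Q<K, forward
Step 1:
                  A         J         C
  init        0.447     1.653     1.583
  Δ          -0.421    -0.421     1.263
  eq        0.02597     1.232     2.846
  solve Keq expr → x = 0.421; check Q = 720.5
Then add 0.4231 M of J.
Step 2:
                  A         J         C
  init      0.02597     1.655     2.846
  Δ       -0.006185 -0.006185   0.01855
  eq        0.01979     1.649     2.865
  solve Keq expr → x = 0.006185; check Q = 720.5

[A]_eq = 0.01979 M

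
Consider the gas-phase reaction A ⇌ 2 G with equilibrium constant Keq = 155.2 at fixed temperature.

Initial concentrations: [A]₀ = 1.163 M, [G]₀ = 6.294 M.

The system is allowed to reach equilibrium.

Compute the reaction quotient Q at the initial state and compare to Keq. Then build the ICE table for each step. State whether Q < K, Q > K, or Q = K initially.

Q₀ = 34.06 vs Keq = 155.2 ⇒ Q<K, forward
Step 1:
                   A          G
  I            1.163      6.294
  C           -0.768      1.536
  E            0.395       7.83
  solve Keq expr → x = 0.768; check Q = 155.2

Q₀ = 34.06; Q < K (proceeds forward)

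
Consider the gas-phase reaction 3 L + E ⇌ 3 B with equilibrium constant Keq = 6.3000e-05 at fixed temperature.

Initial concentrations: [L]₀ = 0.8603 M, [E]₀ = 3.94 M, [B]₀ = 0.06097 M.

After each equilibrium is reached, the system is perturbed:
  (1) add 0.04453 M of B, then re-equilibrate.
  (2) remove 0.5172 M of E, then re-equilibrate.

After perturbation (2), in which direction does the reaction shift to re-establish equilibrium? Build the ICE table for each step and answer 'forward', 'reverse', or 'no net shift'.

Direction: reverse

Q₀ = 9.0345e-05 vs Keq = 6.3000e-05 ⇒ Q>K, reverse
Step 1:
                   L          E          B
  Initial     0.8603       3.94    0.06097
  Change    0.006486   0.002162  -0.006486
  Equil       0.8668      3.942    0.05448
  solve Keq expr → x = -0.002162; check Q = 6.3000e-05
Then add 0.04453 M of B.
Step 2:
                   L          E          B
  Initial     0.8668      3.942    0.09901
  Change     0.04183    0.01394   -0.04183
  Equil       0.9086      3.956    0.05718
  solve Keq expr → x = -0.01394; check Q = 6.3000e-05
Then remove 0.5172 M of E.
Step 3:
                   L          E          B
  Initial     0.9086      3.439    0.05718
  Change    0.002457 8.1905e-04  -0.002457
  Equil       0.9111       3.44    0.05472
  solve Keq expr → x = -8.1905e-04; check Q = 6.3000e-05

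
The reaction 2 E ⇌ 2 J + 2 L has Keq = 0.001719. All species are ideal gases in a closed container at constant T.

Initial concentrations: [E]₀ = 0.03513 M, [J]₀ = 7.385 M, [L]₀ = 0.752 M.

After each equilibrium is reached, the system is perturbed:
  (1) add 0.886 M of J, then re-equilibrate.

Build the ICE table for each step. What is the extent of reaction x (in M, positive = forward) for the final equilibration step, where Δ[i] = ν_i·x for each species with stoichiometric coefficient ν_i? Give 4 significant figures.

x = -2.8594e-04 M

Q₀ = 2.4991e+04 vs Keq = 0.001719 ⇒ Q>K, reverse
Step 1:
                  E         J         L
  I         0.03513     7.385     0.752
  C          0.7471   -0.7471   -0.7471
  E          0.7822     6.638  0.004886
  solve Keq expr → x = -0.3736; check Q = 0.001719
Then add 0.886 M of J.
Step 2:
                  E         J         L
  I          0.7822     7.524  0.004886
  C       5.7188e-04 -5.7188e-04 -5.7188e-04
  E          0.7828     7.523  0.004314
  solve Keq expr → x = -2.8594e-04; check Q = 0.001719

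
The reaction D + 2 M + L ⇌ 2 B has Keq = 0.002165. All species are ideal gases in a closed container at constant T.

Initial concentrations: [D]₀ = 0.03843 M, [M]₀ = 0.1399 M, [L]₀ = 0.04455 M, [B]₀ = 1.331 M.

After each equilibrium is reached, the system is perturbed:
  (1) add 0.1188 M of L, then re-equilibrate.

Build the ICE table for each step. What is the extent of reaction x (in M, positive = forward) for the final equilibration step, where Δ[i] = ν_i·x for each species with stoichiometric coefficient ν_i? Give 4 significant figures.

x = 0.001764 M

Q₀ = 5.2869e+04 vs Keq = 0.002165 ⇒ Q>K, reverse
Step 1:
                    D           M           L           B
  init        0.03843      0.1399     0.04455       1.331
  Δ            0.6428       1.286      0.6428      -1.286
  eq           0.6812       1.426      0.6874     0.04539
  solve Keq expr → x = -0.6428; check Q = 0.002165
Then add 0.1188 M of L.
Step 2:
                    D           M           L           B
  init         0.6812       1.426      0.8062     0.04539
  Δ         -0.001764   -0.003527   -0.001764    0.003527
  eq           0.6795       1.422      0.8044     0.04892
  solve Keq expr → x = 0.001764; check Q = 0.002165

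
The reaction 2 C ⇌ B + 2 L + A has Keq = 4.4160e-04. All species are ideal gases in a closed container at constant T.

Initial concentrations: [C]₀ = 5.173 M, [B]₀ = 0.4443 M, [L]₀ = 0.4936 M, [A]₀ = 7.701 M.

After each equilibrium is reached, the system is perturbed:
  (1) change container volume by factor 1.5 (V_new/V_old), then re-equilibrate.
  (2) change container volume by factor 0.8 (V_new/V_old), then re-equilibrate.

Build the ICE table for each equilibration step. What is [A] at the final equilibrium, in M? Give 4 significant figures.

Q₀ = 0.03115 vs Keq = 4.4160e-04 ⇒ Q>K, reverse
Step 1:
                  C         B         L         A
  Initial     5.173    0.4443    0.4936     7.701
  Change     0.4064   -0.2032   -0.4064   -0.2032
  Equil       5.579    0.2411    0.0872     7.498
  solve Keq expr → x = -0.2032; check Q = 4.4160e-04
Then change container volume by factor 1.5 (V_new/V_old).
Step 2:
                  C         B         L         A
  Initial      3.72    0.1607   0.05814     4.999
  Change   -0.02517   0.01258   0.02517   0.01258
  Equil       3.694    0.1733   0.08331     5.011
  solve Keq expr → x = 0.01258; check Q = 4.4160e-04
Then change container volume by factor 0.8 (V_new/V_old).
Step 3:
                  C         B         L         A
  Initial     4.618    0.2166    0.1041     6.264
  Change    0.01858 -0.009288  -0.01858 -0.009288
  Equil       4.637    0.2074   0.08556     6.255
  solve Keq expr → x = -0.009288; check Q = 4.4160e-04

[A]_eq = 6.255 M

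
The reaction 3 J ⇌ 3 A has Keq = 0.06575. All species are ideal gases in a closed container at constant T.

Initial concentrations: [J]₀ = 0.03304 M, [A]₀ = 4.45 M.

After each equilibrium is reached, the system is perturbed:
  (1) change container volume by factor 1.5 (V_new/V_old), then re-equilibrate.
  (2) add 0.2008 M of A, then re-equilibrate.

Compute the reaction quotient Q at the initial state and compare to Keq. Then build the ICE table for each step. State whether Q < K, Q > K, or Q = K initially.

Q₀ = 2.4432e+06 vs Keq = 0.06575 ⇒ Q>K, reverse
Step 1:
                   J          A
  Initial    0.03304       4.45
  Change       3.161     -3.161
  Equil        3.194      1.289
  solve Keq expr → x = -1.054; check Q = 0.06575
Then change container volume by factor 1.5 (V_new/V_old).
Step 2:
                   J          A
  Initial      2.129     0.8594
  Change           0          0
  Equil        2.129     0.8594
  solve Keq expr → x = 0; check Q = 0.06575
Then add 0.2008 M of A.
Step 3:
                   J          A
  Initial      2.129       1.06
  Change      0.1431    -0.1431
  Equil        2.272     0.9171
  solve Keq expr → x = -0.04769; check Q = 0.06575

Q₀ = 2.4432e+06; Q > K (proceeds reverse)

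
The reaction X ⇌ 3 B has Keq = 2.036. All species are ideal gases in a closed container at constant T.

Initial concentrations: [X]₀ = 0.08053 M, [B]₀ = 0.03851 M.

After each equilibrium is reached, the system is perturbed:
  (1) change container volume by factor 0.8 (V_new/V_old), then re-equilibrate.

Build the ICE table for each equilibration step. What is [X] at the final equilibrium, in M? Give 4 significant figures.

Q₀ = 7.0919e-04 vs Keq = 2.036 ⇒ Q<K, forward
Step 1:
                  X         B
  Initial   0.08053   0.03851
  Change   -0.07234     0.217
  Equil    0.008194    0.2555
  solve Keq expr → x = 0.07234; check Q = 2.036
Then change container volume by factor 0.8 (V_new/V_old).
Step 2:
                  X         B
  Initial   0.01024    0.3194
  Change   0.004017  -0.01205
  Equil     0.01426    0.3073
  solve Keq expr → x = -0.004017; check Q = 2.036

[X]_eq = 0.01426 M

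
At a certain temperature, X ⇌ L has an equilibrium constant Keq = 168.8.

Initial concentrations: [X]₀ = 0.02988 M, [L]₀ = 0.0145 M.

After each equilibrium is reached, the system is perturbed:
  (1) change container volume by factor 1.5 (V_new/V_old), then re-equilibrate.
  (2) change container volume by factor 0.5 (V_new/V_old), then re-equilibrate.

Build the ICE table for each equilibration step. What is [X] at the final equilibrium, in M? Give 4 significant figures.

[X]_eq = 3.4849e-04 M

Q₀ = 0.4853 vs Keq = 168.8 ⇒ Q<K, forward
Step 1:
                   X          L
  Initial    0.02988     0.0145
  Change    -0.02962    0.02962
  Equil   2.6137e-04    0.04412
  solve Keq expr → x = 0.02962; check Q = 168.8
Then change container volume by factor 1.5 (V_new/V_old).
Step 2:
                   X          L
  Initial 1.7424e-04    0.02941
  Change           0          0
  Equil   1.7424e-04    0.02941
  solve Keq expr → x = 0; check Q = 168.8
Then change container volume by factor 0.5 (V_new/V_old).
Step 3:
                   X          L
  Initial 3.4849e-04    0.05882
  Change           0          0
  Equil   3.4849e-04    0.05882
  solve Keq expr → x = 0; check Q = 168.8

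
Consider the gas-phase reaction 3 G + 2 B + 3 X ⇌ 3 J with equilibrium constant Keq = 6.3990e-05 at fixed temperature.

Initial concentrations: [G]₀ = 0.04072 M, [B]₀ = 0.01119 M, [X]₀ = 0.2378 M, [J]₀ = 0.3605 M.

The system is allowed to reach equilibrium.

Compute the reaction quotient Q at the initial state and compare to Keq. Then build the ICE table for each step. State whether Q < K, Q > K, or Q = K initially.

Q₀ = 4.1209e+08 vs Keq = 6.3990e-05 ⇒ Q>K, reverse
Step 1:
                   G          B          X          J
  Initial    0.04072    0.01119     0.2378     0.3605
  Change      0.3568     0.2378     0.3568    -0.3568
  Equil       0.3975      0.249     0.5946   0.003741
  solve Keq expr → x = -0.1189; check Q = 6.3990e-05

Q₀ = 4.1209e+08; Q > K (proceeds reverse)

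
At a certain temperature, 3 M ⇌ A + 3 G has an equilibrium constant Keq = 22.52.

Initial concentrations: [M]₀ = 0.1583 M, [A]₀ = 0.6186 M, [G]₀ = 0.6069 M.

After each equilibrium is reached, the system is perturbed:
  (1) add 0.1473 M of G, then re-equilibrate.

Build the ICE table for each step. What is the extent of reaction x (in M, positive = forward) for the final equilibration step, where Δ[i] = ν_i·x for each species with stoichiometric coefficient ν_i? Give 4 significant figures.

Q₀ = 34.86 vs Keq = 22.52 ⇒ Q>K, reverse
Step 1:
                    M           A           G
  I            0.1583      0.6186      0.6069
  C           0.01861   -0.006203    -0.01861
  E            0.1769      0.6124      0.5883
  solve Keq expr → x = -0.006203; check Q = 22.52
Then add 0.1473 M of G.
Step 2:
                    M           A           G
  I            0.1769      0.6124      0.7356
  C           0.03307    -0.01102    -0.03307
  E              0.21      0.6014      0.7025
  solve Keq expr → x = -0.01102; check Q = 22.52

x = -0.01102 M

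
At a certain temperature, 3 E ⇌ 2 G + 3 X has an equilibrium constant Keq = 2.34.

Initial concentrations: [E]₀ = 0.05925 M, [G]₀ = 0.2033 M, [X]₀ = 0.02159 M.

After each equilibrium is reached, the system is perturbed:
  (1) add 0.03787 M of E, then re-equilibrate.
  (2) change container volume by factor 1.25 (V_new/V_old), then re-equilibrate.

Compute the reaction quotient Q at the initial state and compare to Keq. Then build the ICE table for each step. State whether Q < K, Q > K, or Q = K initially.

Q₀ = 0.002 vs Keq = 2.34 ⇒ Q<K, forward
Step 1:
                  E         G         X
  init      0.05925    0.2033   0.02159
  Δ        -0.04139    0.0276   0.04139
  eq        0.01786    0.2309   0.06298
  solve Keq expr → x = 0.0138; check Q = 2.34
Then add 0.03787 M of E.
Step 2:
                  E         G         X
  init      0.05573    0.2309   0.06298
  Δ        -0.02842   0.01894   0.02842
  eq        0.02731    0.2498    0.0914
  solve Keq expr → x = 0.009472; check Q = 2.34
Then change container volume by factor 1.25 (V_new/V_old).
Step 3:
                  E         G         X
  init      0.02185    0.1999   0.07312
  Δ       -0.002322  0.001548  0.002322
  eq        0.01953    0.2014   0.07544
  solve Keq expr → x = 7.7397e-04; check Q = 2.34

Q₀ = 0.002; Q < K (proceeds forward)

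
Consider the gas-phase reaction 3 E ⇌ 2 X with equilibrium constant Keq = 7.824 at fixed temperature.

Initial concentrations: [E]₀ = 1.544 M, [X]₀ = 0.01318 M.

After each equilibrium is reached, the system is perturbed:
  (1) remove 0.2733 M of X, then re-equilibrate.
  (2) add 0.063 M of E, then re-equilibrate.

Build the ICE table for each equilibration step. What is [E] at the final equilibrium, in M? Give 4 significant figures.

[E]_eq = 0.3496 M

Q₀ = 4.7194e-05 vs Keq = 7.824 ⇒ Q<K, forward
Step 1:
                   E          X
  init         1.544    0.01318
  Δ           -1.124     0.7491
  eq          0.4203     0.7623
  solve Keq expr → x = 0.3746; check Q = 7.824
Then remove 0.2733 M of X.
Step 2:
                   E          X
  init        0.4203      0.489
  Δ          -0.0842    0.05614
  eq          0.3361     0.5451
  solve Keq expr → x = 0.02807; check Q = 7.824
Then add 0.063 M of E.
Step 3:
                   E          X
  init        0.3991     0.5451
  Δ         -0.04955    0.03304
  eq          0.3496     0.5782
  solve Keq expr → x = 0.01652; check Q = 7.824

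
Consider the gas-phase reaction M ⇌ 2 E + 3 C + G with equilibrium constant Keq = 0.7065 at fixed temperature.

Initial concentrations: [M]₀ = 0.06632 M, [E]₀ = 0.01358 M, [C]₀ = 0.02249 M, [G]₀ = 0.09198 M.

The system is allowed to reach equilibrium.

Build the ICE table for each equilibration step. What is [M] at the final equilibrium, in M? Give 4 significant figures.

[M]_eq = 5.1825e-05 M

Q₀ = 2.9095e-09 vs Keq = 0.7065 ⇒ Q<K, forward
Step 1:
                  M         E         C         G
  init      0.06632   0.01358   0.02249   0.09198
  Δ        -0.06627    0.1325    0.1988   0.06627
  eq      5.1825e-05    0.1461    0.2213    0.1582
  solve Keq expr → x = 0.06627; check Q = 0.7065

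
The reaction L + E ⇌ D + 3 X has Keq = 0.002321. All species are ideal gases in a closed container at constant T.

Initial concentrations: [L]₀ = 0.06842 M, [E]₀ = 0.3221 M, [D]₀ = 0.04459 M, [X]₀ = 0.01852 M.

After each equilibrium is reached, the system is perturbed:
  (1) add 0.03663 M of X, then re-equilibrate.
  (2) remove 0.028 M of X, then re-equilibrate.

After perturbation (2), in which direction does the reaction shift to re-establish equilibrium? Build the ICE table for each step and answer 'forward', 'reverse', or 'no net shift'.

Q₀ = 1.2852e-05 vs Keq = 0.002321 ⇒ Q<K, forward
Step 1:
                  L         E         D         X
  init      0.06842    0.3221   0.04459   0.01852
  Δ        -0.02054  -0.02054   0.02054   0.06161
  eq        0.04788    0.3016   0.06513   0.08013
  solve Keq expr → x = 0.02054; check Q = 0.002321
Then add 0.03663 M of X.
Step 2:
                  L         E         D         X
  init      0.04788    0.3016   0.06513    0.1168
  Δ        0.008929  0.008929 -0.008929  -0.02679
  eq        0.05681    0.3105    0.0562   0.08998
  solve Keq expr → x = -0.008929; check Q = 0.002321
Then remove 0.028 M of X.
Step 3:
                  L         E         D         X
  init      0.05681    0.3105    0.0562   0.06198
  Δ       -0.006806 -0.006806  0.006806   0.02042
  eq           0.05    0.3037   0.06301    0.0824
  solve Keq expr → x = 0.006806; check Q = 0.002321

Direction: forward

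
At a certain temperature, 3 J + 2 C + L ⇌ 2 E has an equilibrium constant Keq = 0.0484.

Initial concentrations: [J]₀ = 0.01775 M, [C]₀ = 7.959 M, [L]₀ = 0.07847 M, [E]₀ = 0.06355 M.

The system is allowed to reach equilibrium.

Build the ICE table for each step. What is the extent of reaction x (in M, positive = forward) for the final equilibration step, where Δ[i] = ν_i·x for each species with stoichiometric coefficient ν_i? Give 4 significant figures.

x = -0.02414 M

Q₀ = 145.3 vs Keq = 0.0484 ⇒ Q>K, reverse
Step 1:
                   J          C          L          E
  I          0.01775      7.959    0.07847    0.06355
  C          0.07241    0.04827    0.02414   -0.04827
  E          0.09016      8.007     0.1026    0.01528
  solve Keq expr → x = -0.02414; check Q = 0.0484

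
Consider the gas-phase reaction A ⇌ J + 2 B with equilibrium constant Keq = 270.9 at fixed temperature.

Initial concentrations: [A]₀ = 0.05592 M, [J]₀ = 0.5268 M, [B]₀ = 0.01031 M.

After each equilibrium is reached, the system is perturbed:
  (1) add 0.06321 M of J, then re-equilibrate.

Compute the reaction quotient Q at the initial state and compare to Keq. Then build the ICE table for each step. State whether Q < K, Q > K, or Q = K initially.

Q₀ = 0.001001 vs Keq = 270.9 ⇒ Q<K, forward
Step 1:
                    A           J           B
  init        0.05592      0.5268     0.01031
  Δ          -0.05589     0.05589      0.1118
  eq       3.2060e-05      0.5827      0.1221
  solve Keq expr → x = 0.05589; check Q = 270.9
Then add 0.06321 M of J.
Step 2:
                    A           J           B
  init     3.2060e-05      0.6459      0.1221
  Δ        3.4736e-06 -3.4736e-06 -6.9472e-06
  eq       3.5533e-05      0.6459      0.1221
  solve Keq expr → x = -3.4736e-06; check Q = 270.9

Q₀ = 0.001001; Q < K (proceeds forward)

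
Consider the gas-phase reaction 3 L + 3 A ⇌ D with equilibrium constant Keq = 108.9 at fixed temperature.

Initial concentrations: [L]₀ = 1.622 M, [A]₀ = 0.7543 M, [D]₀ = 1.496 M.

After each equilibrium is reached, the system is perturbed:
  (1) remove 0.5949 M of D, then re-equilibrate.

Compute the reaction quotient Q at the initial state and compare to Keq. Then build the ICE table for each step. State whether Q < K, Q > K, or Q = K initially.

Q₀ = 0.8169; Q < K (proceeds forward)

Q₀ = 0.8169 vs Keq = 108.9 ⇒ Q<K, forward
Step 1:
                    L           A           D
  Initial       1.622      0.7543       1.496
  Change      -0.5273     -0.5273      0.1758
  Equil         1.095       0.227       1.672
  solve Keq expr → x = 0.1758; check Q = 108.9
Then remove 0.5949 M of D.
Step 2:
                    L           A           D
  Initial       1.095       0.227       1.077
  Change     -0.02571    -0.02571    0.008571
  Equil         1.069      0.2013       1.085
  solve Keq expr → x = 0.008571; check Q = 108.9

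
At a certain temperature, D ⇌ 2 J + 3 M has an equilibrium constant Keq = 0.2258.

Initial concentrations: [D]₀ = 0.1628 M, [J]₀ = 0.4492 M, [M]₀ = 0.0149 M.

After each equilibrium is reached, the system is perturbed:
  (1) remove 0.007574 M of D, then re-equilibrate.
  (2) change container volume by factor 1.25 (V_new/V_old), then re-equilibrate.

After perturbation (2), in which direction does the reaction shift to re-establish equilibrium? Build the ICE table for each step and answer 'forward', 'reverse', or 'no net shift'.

Direction: forward

Q₀ = 4.1000e-06 vs Keq = 0.2258 ⇒ Q<K, forward
Step 1:
                   D          J          M
  Initial     0.1628     0.4492     0.0149
  Change     -0.1015     0.2029     0.3044
  Equil      0.06133     0.6521     0.3193
  solve Keq expr → x = 0.1015; check Q = 0.2258
Then remove 0.007574 M of D.
Step 2:
                   D          J          M
  Initial    0.05375     0.6521     0.3193
  Change    0.002494  -0.004987  -0.007481
  Equil      0.05625     0.6472     0.3118
  solve Keq expr → x = -0.002494; check Q = 0.2258
Then change container volume by factor 1.25 (V_new/V_old).
Step 3:
                   D          J          M
  Initial      0.045     0.5177     0.2495
  Change    -0.01326    0.02651    0.03977
  Equil      0.03174     0.5442     0.2892
  solve Keq expr → x = 0.01326; check Q = 0.2258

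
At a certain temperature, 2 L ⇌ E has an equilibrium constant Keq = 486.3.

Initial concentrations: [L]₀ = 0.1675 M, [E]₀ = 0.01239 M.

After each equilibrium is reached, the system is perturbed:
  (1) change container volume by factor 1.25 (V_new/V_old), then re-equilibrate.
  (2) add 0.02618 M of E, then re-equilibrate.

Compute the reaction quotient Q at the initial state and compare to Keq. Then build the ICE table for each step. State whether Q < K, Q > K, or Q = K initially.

Q₀ = 0.4416; Q < K (proceeds forward)

Q₀ = 0.4416 vs Keq = 486.3 ⇒ Q<K, forward
Step 1:
                   L          E
  init        0.1675    0.01239
  Δ          -0.1539    0.07697
  eq         0.01356    0.08936
  solve Keq expr → x = 0.07697; check Q = 486.3
Then change container volume by factor 1.25 (V_new/V_old).
Step 2:
                   L          E
  init       0.01084    0.07149
  Δ         0.001228 -6.1393e-04
  eq         0.01207    0.07088
  solve Keq expr → x = -6.1393e-04; check Q = 486.3
Then add 0.02618 M of E.
Step 3:
                   L          E
  init       0.01207    0.09706
  Δ         0.001982 -9.9123e-04
  eq         0.01405    0.09606
  solve Keq expr → x = -9.9123e-04; check Q = 486.3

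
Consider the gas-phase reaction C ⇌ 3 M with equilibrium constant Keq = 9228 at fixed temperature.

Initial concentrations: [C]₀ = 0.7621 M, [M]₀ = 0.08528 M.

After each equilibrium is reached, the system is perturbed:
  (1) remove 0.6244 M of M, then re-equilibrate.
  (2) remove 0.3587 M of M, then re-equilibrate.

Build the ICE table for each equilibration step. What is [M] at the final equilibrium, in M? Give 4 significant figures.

Q₀ = 8.1382e-04 vs Keq = 9228 ⇒ Q<K, forward
Step 1:
                    C           M
  Initial      0.7621     0.08528
  Change      -0.7607       2.282
  Equil      0.001438       2.367
  solve Keq expr → x = 0.7607; check Q = 9228
Then remove 0.6244 M of M.
Step 2:
                    C           M
  Initial    0.001438       1.743
  Change  -8.6133e-04    0.002584
  Equil    5.7626e-04       1.745
  solve Keq expr → x = 8.6133e-04; check Q = 9228
Then remove 0.3587 M of M.
Step 3:
                    C           M
  Initial  5.7626e-04       1.387
  Change  -2.8672e-04  8.6017e-04
  Equil    2.8953e-04       1.388
  solve Keq expr → x = 2.8672e-04; check Q = 9228

[M]_eq = 1.388 M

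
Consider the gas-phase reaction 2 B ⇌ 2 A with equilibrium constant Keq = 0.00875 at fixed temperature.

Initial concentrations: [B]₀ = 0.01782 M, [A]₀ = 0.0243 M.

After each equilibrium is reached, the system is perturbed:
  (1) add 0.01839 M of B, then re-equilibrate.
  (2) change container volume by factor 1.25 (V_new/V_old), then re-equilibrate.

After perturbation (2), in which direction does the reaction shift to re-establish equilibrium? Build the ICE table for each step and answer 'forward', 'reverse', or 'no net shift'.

Direction: no net shift

Q₀ = 1.86 vs Keq = 0.00875 ⇒ Q>K, reverse
Step 1:
                   B          A
  init       0.01782     0.0243
  Δ           0.0207    -0.0207
  eq         0.03852   0.003603
  solve Keq expr → x = -0.01035; check Q = 0.00875
Then add 0.01839 M of B.
Step 2:
                   B          A
  init       0.05691   0.003603
  Δ        -0.001573   0.001573
  eq         0.05533   0.005176
  solve Keq expr → x = 7.8654e-04; check Q = 0.00875
Then change container volume by factor 1.25 (V_new/V_old).
Step 3:
                   B          A
  init       0.04427   0.004141
  Δ                0          0
  eq         0.04427   0.004141
  solve Keq expr → x = 0; check Q = 0.00875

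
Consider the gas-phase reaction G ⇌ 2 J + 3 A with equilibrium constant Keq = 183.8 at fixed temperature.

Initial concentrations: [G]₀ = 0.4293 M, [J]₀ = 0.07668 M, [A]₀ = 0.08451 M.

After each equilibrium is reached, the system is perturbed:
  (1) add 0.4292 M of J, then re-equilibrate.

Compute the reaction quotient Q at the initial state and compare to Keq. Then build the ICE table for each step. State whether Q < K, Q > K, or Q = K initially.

Q₀ = 8.2666e-06 vs Keq = 183.8 ⇒ Q<K, forward
Step 1:
                   G          J          A
  Initial     0.4293    0.07668    0.08451
  Change     -0.4184     0.8368      1.255
  Equil      0.01091     0.9135       1.34
  solve Keq expr → x = 0.4184; check Q = 183.8
Then add 0.4292 M of J.
Step 2:
                   G          J          A
  Initial    0.01091      1.343       1.34
  Change     0.01038   -0.02077   -0.03115
  Equil       0.0213      1.322      1.309
  solve Keq expr → x = -0.01038; check Q = 183.8

Q₀ = 8.2666e-06; Q < K (proceeds forward)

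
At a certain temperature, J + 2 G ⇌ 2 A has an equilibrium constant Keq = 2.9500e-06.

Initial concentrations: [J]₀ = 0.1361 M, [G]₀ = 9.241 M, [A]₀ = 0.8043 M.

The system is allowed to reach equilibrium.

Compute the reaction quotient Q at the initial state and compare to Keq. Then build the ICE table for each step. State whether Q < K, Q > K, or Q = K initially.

Q₀ = 0.05566 vs Keq = 2.9500e-06 ⇒ Q>K, reverse
Step 1:
                  J         G         A
  I          0.1361     9.241    0.8043
  C          0.3959    0.7917   -0.7917
  E           0.532     10.03   0.01257
  solve Keq expr → x = -0.3959; check Q = 2.9500e-06

Q₀ = 0.05566; Q > K (proceeds reverse)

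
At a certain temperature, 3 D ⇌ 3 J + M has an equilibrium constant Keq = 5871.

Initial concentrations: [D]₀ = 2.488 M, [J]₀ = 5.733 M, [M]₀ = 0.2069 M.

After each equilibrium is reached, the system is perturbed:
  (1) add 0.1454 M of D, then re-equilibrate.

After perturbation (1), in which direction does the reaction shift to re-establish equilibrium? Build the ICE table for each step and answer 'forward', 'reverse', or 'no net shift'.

Direction: forward

Q₀ = 2.531 vs Keq = 5871 ⇒ Q<K, forward
Step 1:
                   D          J          M
  I            2.488      5.733     0.2069
  C           -2.071      2.071     0.6903
  E           0.4172      7.804     0.8972
  solve Keq expr → x = 0.6903; check Q = 5871
Then add 0.1454 M of D.
Step 2:
                   D          J          M
  I           0.5626      7.804     0.8972
  C          -0.1316     0.1316    0.04385
  E           0.4311      7.935      0.941
  solve Keq expr → x = 0.04385; check Q = 5871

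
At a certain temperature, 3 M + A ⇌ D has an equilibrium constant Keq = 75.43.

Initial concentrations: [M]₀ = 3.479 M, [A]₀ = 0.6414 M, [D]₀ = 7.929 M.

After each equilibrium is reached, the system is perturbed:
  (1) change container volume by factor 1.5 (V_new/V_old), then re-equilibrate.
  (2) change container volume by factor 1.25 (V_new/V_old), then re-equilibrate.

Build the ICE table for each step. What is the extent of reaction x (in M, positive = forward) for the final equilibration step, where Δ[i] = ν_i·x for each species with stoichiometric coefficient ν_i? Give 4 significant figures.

x = -0.02179 M

Q₀ = 0.2936 vs Keq = 75.43 ⇒ Q<K, forward
Step 1:
                  M         A         D
  Initial     3.479    0.6414     7.929
  Change     -1.846   -0.6154    0.6154
  Equil       1.633   0.02602     8.544
  solve Keq expr → x = 0.6154; check Q = 75.43
Then change container volume by factor 1.5 (V_new/V_old).
Step 2:
                  M         A         D
  Initial     1.089   0.01735     5.696
  Change    0.08678   0.02893  -0.02893
  Equil       1.175   0.04627     5.667
  solve Keq expr → x = -0.02893; check Q = 75.43
Then change container volume by factor 1.25 (V_new/V_old).
Step 3:
                  M         A         D
  Initial    0.9403   0.03702     4.534
  Change    0.06538   0.02179  -0.02179
  Equil       1.006   0.05881     4.512
  solve Keq expr → x = -0.02179; check Q = 75.43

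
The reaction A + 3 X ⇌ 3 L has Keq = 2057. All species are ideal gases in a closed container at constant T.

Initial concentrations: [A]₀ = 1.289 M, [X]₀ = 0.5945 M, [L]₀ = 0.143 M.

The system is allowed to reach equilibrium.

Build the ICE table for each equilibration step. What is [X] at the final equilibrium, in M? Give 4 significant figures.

Q₀ = 0.0108 vs Keq = 2057 ⇒ Q<K, forward
Step 1:
                    A           X           L
  init          1.289      0.5945       0.143
  Δ           -0.1808     -0.5424      0.5424
  eq            1.108     0.05208      0.6854
  solve Keq expr → x = 0.1808; check Q = 2057

[X]_eq = 0.05208 M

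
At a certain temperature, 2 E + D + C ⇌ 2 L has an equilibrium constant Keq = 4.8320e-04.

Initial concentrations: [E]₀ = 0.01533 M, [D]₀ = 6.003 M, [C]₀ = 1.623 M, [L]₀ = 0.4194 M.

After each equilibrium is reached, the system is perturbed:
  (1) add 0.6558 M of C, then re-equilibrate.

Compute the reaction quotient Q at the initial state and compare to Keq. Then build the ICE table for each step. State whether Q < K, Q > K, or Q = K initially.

Q₀ = 76.82 vs Keq = 4.8320e-04 ⇒ Q>K, reverse
Step 1:
                  E         D         C         L
  init      0.01533     6.003     1.623    0.4194
  Δ          0.3895    0.1948    0.1948   -0.3895
  eq         0.4049     6.198     1.818   0.02987
  solve Keq expr → x = -0.1948; check Q = 4.8320e-04
Then add 0.6558 M of C.
Step 2:
                  E         D         C         L
  init       0.4049     6.198     2.474   0.02987
  Δ        -0.00456  -0.00228  -0.00228   0.00456
  eq         0.4003     6.195     2.471   0.03443
  solve Keq expr → x = 0.00228; check Q = 4.8320e-04

Q₀ = 76.82; Q > K (proceeds reverse)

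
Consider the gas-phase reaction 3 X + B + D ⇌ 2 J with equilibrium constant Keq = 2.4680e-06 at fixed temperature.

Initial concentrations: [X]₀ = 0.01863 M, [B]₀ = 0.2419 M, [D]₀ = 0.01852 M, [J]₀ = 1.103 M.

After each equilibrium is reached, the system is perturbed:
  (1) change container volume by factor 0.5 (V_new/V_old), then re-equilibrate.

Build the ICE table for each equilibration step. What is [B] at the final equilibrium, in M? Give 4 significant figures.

[B]_eq = 1.58 M

Q₀ = 4.1999e+07 vs Keq = 2.4680e-06 ⇒ Q>K, reverse
Step 1:
                   X          B          D          J
  init       0.01863     0.2419    0.01852      1.103
  Δ            1.651     0.5504     0.5504     -1.101
  eq            1.67     0.7923     0.5689   0.002276
  solve Keq expr → x = -0.5504; check Q = 2.4680e-06
Then change container volume by factor 0.5 (V_new/V_old).
Step 2:
                   X          B          D          J
  init         3.339      1.585      1.138   0.004551
  Δ         -0.01232  -0.004105  -0.004105    0.00821
  eq           3.327       1.58      1.134    0.01276
  solve Keq expr → x = 0.004105; check Q = 2.4680e-06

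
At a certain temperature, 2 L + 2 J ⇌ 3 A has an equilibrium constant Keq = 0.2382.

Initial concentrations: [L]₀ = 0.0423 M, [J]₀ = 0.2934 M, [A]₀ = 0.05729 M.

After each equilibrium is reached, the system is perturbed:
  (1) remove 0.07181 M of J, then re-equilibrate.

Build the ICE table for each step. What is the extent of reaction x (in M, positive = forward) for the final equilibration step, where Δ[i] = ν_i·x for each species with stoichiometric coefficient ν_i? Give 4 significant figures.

Q₀ = 1.221 vs Keq = 0.2382 ⇒ Q>K, reverse
Step 1:
                   L          J          A
  init        0.0423     0.2934    0.05729
  Δ          0.01151    0.01151   -0.01726
  eq         0.05381     0.3049    0.04003
  solve Keq expr → x = -0.005755; check Q = 0.2382
Then remove 0.07181 M of J.
Step 2:
                   L          J          A
  init       0.05381     0.2331    0.04003
  Δ         0.003264   0.003264  -0.004897
  eq         0.05707     0.2364    0.03513
  solve Keq expr → x = -0.001632; check Q = 0.2382

x = -0.001632 M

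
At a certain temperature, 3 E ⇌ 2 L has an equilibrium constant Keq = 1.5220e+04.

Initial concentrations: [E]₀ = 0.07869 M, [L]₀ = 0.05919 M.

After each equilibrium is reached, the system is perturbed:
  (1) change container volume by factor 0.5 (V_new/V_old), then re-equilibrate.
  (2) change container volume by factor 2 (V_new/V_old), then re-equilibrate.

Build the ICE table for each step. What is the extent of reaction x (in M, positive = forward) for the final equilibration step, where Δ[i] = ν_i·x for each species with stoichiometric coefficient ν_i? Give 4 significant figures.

Q₀ = 7.19 vs Keq = 1.5220e+04 ⇒ Q<K, forward
Step 1:
                   E          L
  init       0.07869    0.05919
  Δ         -0.06967    0.04645
  eq        0.009017     0.1056
  solve Keq expr → x = 0.02322; check Q = 1.5220e+04
Then change container volume by factor 0.5 (V_new/V_old).
Step 2:
                   E          L
  init       0.01803     0.2113
  Δ        -0.003612   0.002408
  eq         0.01442     0.2137
  solve Keq expr → x = 0.001204; check Q = 1.5220e+04
Then change container volume by factor 2 (V_new/V_old).
Step 3:
                   E          L
  init      0.007211     0.1068
  Δ         0.001806  -0.001204
  eq        0.009017     0.1056
  solve Keq expr → x = -6.0200e-04; check Q = 1.5220e+04

x = -6.0200e-04 M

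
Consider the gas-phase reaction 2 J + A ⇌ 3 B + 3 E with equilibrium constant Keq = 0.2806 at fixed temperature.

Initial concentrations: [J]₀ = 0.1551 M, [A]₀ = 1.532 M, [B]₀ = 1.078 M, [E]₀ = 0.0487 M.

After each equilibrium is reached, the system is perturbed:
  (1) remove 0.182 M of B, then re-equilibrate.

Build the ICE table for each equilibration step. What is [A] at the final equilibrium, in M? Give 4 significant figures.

[A]_eq = 1.499 M

Q₀ = 0.003926 vs Keq = 0.2806 ⇒ Q<K, forward
Step 1:
                    J           A           B           E
  I            0.1551       1.532       1.078      0.0487
  C          -0.05811    -0.02905     0.08716     0.08716
  E           0.09699       1.503       1.165      0.1359
  solve Keq expr → x = 0.02905; check Q = 0.2806
Then remove 0.182 M of B.
Step 2:
                    J           A           B           E
  I           0.09699       1.503      0.9832      0.1359
  C         -0.008769   -0.004384     0.01315     0.01315
  E           0.08822       1.499      0.9963       0.149
  solve Keq expr → x = 0.004384; check Q = 0.2806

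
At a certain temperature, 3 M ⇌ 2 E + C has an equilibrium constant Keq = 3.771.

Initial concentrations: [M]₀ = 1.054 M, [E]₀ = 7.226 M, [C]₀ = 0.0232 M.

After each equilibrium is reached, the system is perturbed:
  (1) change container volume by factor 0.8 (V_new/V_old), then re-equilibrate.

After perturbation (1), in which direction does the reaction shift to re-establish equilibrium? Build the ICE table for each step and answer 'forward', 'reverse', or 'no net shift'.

Direction: no net shift

Q₀ = 1.035 vs Keq = 3.771 ⇒ Q<K, forward
Step 1:
                    M           E           C
  I             1.054       7.226      0.0232
  C           -0.1094     0.07292     0.03646
  E            0.9446       7.299     0.05966
  solve Keq expr → x = 0.03646; check Q = 3.771
Then change container volume by factor 0.8 (V_new/V_old).
Step 2:
                    M           E           C
  I             1.181       9.124     0.07458
  C                 0           0           0
  E             1.181       9.124     0.07458
  solve Keq expr → x = 0; check Q = 3.771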